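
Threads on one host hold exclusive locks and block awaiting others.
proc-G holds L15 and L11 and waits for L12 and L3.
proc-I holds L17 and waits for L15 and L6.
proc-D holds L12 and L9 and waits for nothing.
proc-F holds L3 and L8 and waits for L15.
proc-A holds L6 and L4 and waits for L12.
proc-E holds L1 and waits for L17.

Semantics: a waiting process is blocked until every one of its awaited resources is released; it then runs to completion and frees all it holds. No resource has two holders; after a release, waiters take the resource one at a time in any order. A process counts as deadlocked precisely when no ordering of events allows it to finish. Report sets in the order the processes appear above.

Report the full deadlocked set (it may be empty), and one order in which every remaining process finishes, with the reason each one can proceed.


The deadlocked set is proc-G, proc-I, proc-F and proc-E.
Key observation: the loop proc-G -> proc-F -> proc-G blocks itself forever; proc-I and proc-E wait into the deadlock from upstream.
The rest can finish in the order proc-D, proc-A.
Check, step by step:
  proc-D: no waits; runs immediately, freeing L12 and L9
  run proc-A (all its waits — L12 — are resolved); releases L6 and L4


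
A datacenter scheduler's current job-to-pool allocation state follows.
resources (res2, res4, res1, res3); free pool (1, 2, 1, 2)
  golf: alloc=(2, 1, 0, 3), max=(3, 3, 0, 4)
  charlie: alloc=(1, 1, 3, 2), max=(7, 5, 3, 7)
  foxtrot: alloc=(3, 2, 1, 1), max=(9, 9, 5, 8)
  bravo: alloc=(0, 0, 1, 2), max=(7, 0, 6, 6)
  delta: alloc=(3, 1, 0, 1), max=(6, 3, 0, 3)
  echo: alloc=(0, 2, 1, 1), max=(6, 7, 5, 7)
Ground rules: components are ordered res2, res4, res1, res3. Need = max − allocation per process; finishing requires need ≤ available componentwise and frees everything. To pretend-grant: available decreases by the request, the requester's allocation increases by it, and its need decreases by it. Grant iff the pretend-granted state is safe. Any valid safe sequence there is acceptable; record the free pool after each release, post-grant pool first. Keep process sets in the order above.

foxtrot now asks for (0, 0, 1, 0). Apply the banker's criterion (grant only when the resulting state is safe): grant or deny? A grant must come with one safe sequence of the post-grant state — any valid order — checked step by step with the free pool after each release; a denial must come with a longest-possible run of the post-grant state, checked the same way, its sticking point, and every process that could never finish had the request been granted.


DENY. Granting would leave the state unsafe.
Key observation: after golf, delta, charlie the pool peaks at (7, 5, 3, 8), and each blocked process is short somewhere: foxtrot on res4; bravo on res1; echo on res1.
On the post-grant state, golf, delta, charlie is a maximal run — nothing extends it. Check, step by step:
  pool = (1, 2, 0, 2)
  run golf (needs (1, 2, 0, 1), free (1, 2, 0, 2)); after release of (2, 1, 0, 3) the pool is (3, 3, 0, 5)
  run delta (needs (3, 2, 0, 2), free (3, 3, 0, 5)); after release of (3, 1, 0, 1) the pool is (6, 4, 0, 6)
  run charlie (needs (6, 4, 0, 5), free (6, 4, 0, 6)); after release of (1, 1, 3, 2) the pool is (7, 5, 3, 8)
  blocked: foxtrot wants (6, 7, 3, 7), pool (7, 5, 3, 8) — not enough res4
  blocked: bravo wants (7, 0, 5, 4), pool (7, 5, 3, 8) — not enough res1
  blocked: echo wants (6, 5, 4, 6), pool (7, 5, 3, 8) — not enough res1
Processes that could never finish after the grant: foxtrot, bravo and echo.


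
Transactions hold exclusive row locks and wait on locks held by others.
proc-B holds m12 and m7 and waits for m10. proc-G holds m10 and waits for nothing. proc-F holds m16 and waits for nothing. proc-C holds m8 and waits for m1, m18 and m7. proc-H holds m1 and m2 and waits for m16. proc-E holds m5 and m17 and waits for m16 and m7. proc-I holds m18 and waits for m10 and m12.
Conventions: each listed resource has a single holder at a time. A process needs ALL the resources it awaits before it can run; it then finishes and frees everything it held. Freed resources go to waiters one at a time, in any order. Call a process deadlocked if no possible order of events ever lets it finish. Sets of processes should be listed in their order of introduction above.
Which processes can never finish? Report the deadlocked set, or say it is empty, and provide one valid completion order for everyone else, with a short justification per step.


No process is deadlocked.
Key observation: no waiting chain loops back on itself — every chain ends at a process that waits on nothing, so everyone eventually runs.
A valid finishing order for the others: proc-F, proc-G, proc-H, proc-B, proc-E, proc-I, proc-C.
Check, step by step:
  proc-F: no waits; runs immediately, freeing m16
  proc-G: no waits; runs immediately, freeing m10
  proc-H: everything it awaited (m16) is free; runs, freeing m1 and m2
  proc-B: everything it awaited (m10) is free; runs, freeing m12 and m7
  proc-E: everything it awaited (m16 and m7) is free; runs, freeing m5 and m17
  proc-I: everything it awaited (m10 and m12) is free; runs, freeing m18
  proc-C: everything it awaited (m1, m18 and m7) is free; runs, freeing m8


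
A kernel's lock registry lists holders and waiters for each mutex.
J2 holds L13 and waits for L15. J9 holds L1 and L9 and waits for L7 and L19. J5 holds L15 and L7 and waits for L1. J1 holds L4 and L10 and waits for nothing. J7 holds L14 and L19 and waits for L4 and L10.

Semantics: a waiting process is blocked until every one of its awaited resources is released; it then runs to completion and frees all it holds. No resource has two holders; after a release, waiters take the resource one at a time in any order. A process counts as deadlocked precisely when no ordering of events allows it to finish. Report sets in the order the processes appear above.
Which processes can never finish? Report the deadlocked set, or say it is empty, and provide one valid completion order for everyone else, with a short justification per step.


The deadlocked set is J2, J9 and J5.
Key observation: J5 -> J9 -> J5 is a circular wait — nothing in it can go first; J2 waits into the deadlock from upstream.
A valid finishing order for the others: J1, J7.
Verifying each step:
  J1: no waits; runs immediately, freeing L4 and L10
  run J7 (all its waits — L4 and L10 — are resolved); releases L14 and L19


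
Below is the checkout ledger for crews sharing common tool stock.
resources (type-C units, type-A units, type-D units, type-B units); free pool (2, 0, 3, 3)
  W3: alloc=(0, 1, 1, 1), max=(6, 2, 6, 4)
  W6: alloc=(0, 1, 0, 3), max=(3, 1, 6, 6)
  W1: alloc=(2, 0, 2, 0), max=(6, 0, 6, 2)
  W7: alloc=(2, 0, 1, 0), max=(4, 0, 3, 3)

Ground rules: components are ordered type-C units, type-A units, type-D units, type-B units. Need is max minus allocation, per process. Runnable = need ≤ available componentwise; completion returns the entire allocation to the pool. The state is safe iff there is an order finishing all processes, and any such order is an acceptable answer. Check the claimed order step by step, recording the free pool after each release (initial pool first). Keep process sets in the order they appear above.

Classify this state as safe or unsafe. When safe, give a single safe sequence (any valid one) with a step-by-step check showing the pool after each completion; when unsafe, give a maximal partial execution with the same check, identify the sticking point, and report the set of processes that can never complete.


The state is SAFE; one workable sequence: W7, W1, W6, W3.
Key observation: at W7 the run first touches a limit — (2, 0, 2, 3) against (2, 0, 3, 3), exact on a resource it actually requests.
Walking it through:
  pool = (2, 0, 3, 3)
  run W7 (needs (2, 0, 2, 3), free (2, 0, 3, 3)); after release of (2, 0, 1, 0) the pool is (4, 0, 4, 3)
  run W1 (needs (4, 0, 4, 2), free (4, 0, 4, 3)); after release of (2, 0, 2, 0) the pool is (6, 0, 6, 3)
  run W6 (needs (3, 0, 6, 3), free (6, 0, 6, 3)); after release of (0, 1, 0, 3) the pool is (6, 1, 6, 6)
  run W3 (needs (6, 1, 5, 3), free (6, 1, 6, 6)); after release of (0, 1, 1, 1) the pool is (6, 2, 7, 7)


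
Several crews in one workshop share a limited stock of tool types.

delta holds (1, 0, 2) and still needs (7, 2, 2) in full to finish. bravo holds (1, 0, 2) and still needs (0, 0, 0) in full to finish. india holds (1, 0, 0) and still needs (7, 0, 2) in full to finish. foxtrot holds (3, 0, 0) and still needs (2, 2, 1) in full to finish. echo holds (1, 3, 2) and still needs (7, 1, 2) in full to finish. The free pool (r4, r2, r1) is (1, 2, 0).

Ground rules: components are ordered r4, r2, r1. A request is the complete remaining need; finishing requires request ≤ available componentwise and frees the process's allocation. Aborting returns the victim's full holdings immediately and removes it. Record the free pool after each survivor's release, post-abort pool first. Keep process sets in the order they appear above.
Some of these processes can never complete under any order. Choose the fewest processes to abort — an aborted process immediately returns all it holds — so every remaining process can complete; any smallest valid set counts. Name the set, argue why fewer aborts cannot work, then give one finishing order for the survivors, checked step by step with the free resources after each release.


Abort delta and echo.
Key observation: the deadlocked india becomes finishable only because delta and echo released (2, 3, 4); it completes at step 3 below.
No one abort is enough; case by case: delta alone leaves india blocked (short on r4); bravo alone leaves delta blocked (short on r4); india alone leaves delta blocked (short on r4); foxtrot alone leaves delta blocked (short on r4); echo alone leaves delta blocked (short on r4).
Survivors finish in the order: foxtrot, bravo, india. Check, step by step (pool after the aborts first):
  pool = (3, 5, 4)
  run foxtrot (needs (2, 2, 1), free (3, 5, 4)); after release of (3, 0, 0) the pool is (6, 5, 4)
  run bravo (needs (0, 0, 0), free (6, 5, 4)); after release of (1, 0, 2) the pool is (7, 5, 6)
  run india (needs (7, 0, 2), free (7, 5, 6)); after release of (1, 0, 0) the pool is (8, 5, 6)


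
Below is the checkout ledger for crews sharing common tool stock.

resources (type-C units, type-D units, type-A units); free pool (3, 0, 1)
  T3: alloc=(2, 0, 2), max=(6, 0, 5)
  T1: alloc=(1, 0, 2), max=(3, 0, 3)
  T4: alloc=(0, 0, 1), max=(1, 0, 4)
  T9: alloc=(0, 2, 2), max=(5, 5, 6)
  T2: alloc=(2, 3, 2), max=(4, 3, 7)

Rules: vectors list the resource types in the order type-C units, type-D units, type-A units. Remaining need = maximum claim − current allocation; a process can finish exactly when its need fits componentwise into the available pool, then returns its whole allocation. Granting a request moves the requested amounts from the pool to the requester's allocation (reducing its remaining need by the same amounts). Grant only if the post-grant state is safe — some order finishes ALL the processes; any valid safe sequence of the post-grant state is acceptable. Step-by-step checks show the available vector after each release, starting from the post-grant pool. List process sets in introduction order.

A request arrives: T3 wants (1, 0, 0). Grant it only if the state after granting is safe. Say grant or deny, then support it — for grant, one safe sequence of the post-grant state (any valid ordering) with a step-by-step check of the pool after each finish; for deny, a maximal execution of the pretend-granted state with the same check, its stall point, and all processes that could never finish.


GRANT — the state after the grant stays safe, e.g. via T1, T3, T2, T9, T4.
Key observation: granting shrinks the pool to (2, 0, 1), yet T1 still fits and the chain goes through.
Step-by-step check of the post-grant state:
  pool = (2, 0, 1)
  T1 needs (2, 0, 1) <= (2, 0, 1) -> finishes; pool += (1, 0, 2) = (3, 0, 3)
  T3 needs (3, 0, 3) <= (3, 0, 3) -> finishes; pool += (3, 0, 2) = (6, 0, 5)
  T2 needs (2, 0, 5) <= (6, 0, 5) -> finishes; pool += (2, 3, 2) = (8, 3, 7)
  T9 needs (5, 3, 4) <= (8, 3, 7) -> finishes; pool += (0, 2, 2) = (8, 5, 9)
  T4 needs (1, 0, 3) <= (8, 5, 9) -> finishes; pool += (0, 0, 1) = (8, 5, 10)


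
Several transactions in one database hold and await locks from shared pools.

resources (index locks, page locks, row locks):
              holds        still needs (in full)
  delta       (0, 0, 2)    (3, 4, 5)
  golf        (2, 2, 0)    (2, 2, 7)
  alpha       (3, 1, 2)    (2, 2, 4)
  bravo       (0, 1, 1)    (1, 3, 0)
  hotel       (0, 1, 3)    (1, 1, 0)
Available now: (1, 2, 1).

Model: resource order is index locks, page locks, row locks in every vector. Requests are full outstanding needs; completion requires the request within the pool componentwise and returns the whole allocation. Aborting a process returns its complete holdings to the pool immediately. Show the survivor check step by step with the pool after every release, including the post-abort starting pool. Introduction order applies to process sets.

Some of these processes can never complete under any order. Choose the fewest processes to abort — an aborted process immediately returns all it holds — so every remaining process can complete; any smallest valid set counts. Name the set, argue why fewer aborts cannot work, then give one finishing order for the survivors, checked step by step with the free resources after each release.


Abort alpha.
Key observation: before aborting alpha, golf was permanently blocked — no order could ever run it; afterwards it completes at step 3.
Minimality: the empty abort set fails — the state is deadlocked as it stands.
The survivors complete as hotel, bravo, golf, delta. Step-by-step check (starting from the post-abort pool):
  pool = (4, 3, 3)
  hotel needs (1, 1, 0) <= (4, 3, 3) -> finishes; pool += (0, 1, 3) = (4, 4, 6)
  bravo needs (1, 3, 0) <= (4, 4, 6) -> finishes; pool += (0, 1, 1) = (4, 5, 7)
  golf needs (2, 2, 7) <= (4, 5, 7) -> finishes; pool += (2, 2, 0) = (6, 7, 7)
  delta needs (3, 4, 5) <= (6, 7, 7) -> finishes; pool += (0, 0, 2) = (6, 7, 9)


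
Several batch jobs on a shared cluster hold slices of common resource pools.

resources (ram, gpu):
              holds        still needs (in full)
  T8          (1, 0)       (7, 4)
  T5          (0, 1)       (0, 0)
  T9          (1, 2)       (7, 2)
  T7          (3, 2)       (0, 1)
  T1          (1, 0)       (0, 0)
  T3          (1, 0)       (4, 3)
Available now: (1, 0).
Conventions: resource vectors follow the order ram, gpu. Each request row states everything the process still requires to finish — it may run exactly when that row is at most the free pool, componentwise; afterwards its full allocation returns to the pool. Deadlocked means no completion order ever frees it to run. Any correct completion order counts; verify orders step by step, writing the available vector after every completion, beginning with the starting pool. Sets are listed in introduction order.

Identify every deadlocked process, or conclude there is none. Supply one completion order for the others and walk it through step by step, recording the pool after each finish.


Deadlocked: T8 and T9.
Key observation: once T1, T5, T7, T3 finish, the pool peaks at (6, 3) — and every remaining process still needs more ram than that.
The rest can finish in the order T1, T5, T7, T3. Check, step by step:
  pool = (1, 0)
  T1: need (0, 0) fits (1, 0); releases (1, 0), pool now (2, 0)
  T5: need (0, 0) fits (2, 0); releases (0, 1), pool now (2, 1)
  T7: need (0, 1) fits (2, 1); releases (3, 2), pool now (5, 3)
  T3: need (4, 3) fits (5, 3); releases (1, 0), pool now (6, 3)
The blocked processes can never fit:
  T8 cannot run: need (7, 4) vs free (6, 3) (insufficient ram and gpu)
  T9 cannot run: need (7, 2) vs free (6, 3) (insufficient ram)


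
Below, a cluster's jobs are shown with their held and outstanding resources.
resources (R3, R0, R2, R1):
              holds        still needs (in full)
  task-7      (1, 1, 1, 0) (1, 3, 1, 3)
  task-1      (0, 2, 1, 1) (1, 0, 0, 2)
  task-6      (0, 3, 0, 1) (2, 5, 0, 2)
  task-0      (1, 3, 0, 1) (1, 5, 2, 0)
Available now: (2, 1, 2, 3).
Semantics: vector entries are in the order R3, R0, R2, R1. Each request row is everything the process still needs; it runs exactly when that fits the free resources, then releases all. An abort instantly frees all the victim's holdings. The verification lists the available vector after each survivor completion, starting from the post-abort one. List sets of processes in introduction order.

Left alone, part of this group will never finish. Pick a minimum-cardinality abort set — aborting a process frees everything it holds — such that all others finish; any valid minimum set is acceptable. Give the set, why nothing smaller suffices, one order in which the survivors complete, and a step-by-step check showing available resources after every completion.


Abort task-6.
Key observation: task-0 had no path to completion before; after the abort of task-6 ((0, 3, 0, 1) returned), step 2 is where it fits.
No smaller set exists: with zero aborts the deadlock remains.
The survivors complete as task-1, task-0, task-7. Walking it through (starting from the post-abort pool):
  pool = (2, 4, 2, 4)
  task-1 needs (1, 0, 0, 2) <= (2, 4, 2, 4) -> finishes; pool += (0, 2, 1, 1) = (2, 6, 3, 5)
  task-0 needs (1, 5, 2, 0) <= (2, 6, 3, 5) -> finishes; pool += (1, 3, 0, 1) = (3, 9, 3, 6)
  task-7 needs (1, 3, 1, 3) <= (3, 9, 3, 6) -> finishes; pool += (1, 1, 1, 0) = (4, 10, 4, 6)


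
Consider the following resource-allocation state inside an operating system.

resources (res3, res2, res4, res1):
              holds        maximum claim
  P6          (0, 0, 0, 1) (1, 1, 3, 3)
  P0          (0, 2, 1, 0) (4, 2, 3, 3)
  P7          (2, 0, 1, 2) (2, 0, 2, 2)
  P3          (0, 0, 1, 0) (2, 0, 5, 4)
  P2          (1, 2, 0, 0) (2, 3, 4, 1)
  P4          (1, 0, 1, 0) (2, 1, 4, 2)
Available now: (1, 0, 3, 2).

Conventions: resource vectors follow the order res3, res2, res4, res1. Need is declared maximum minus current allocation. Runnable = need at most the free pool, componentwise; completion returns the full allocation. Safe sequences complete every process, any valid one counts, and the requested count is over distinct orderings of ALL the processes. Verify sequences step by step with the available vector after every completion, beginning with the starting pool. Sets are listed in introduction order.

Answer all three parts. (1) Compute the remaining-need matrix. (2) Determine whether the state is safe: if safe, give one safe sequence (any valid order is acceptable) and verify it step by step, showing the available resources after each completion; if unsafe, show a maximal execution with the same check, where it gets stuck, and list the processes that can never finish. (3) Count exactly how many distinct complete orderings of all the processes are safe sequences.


(1) Remaining need (order res3, res2, res4, res1):
  P6: (1, 1, 3, 2)
  P0: (4, 0, 2, 3)
  P7: (0, 0, 1, 0)
  P3: (2, 0, 4, 4)
  P2: (1, 1, 4, 1)
  P4: (1, 1, 3, 2)
(2) UNSAFE — no complete ordering exists.
Key observation: after P7, P3 the pool peaks at (3, 0, 5, 4), and each blocked process is short somewhere: P6 on res2; P0 on res3; P2 on res2; P4 on res2.
A maximal execution: P7, P3 — then nothing else fits. Walking it through:
  pool = (1, 0, 3, 2)
  P7: need (0, 0, 1, 0) fits (1, 0, 3, 2); releases (2, 0, 1, 2), pool now (3, 0, 4, 4)
  P3: need (2, 0, 4, 4) fits (3, 0, 4, 4); releases (0, 0, 1, 0), pool now (3, 0, 5, 4)
  P6 still needs (1, 1, 3, 2) but only (3, 0, 5, 4) is free — short on res2
  P0 still needs (4, 0, 2, 3) but only (3, 0, 5, 4) is free — short on res3
  P2 still needs (1, 1, 4, 1) but only (3, 0, 5, 4) is free — short on res2
  P4 still needs (1, 1, 3, 2) but only (3, 0, 5, 4) is free — short on res2
Processes that can never finish: P6, P0, P2 and P4.
(3) Exactly 0 of the possible complete orderings are safe sequences.


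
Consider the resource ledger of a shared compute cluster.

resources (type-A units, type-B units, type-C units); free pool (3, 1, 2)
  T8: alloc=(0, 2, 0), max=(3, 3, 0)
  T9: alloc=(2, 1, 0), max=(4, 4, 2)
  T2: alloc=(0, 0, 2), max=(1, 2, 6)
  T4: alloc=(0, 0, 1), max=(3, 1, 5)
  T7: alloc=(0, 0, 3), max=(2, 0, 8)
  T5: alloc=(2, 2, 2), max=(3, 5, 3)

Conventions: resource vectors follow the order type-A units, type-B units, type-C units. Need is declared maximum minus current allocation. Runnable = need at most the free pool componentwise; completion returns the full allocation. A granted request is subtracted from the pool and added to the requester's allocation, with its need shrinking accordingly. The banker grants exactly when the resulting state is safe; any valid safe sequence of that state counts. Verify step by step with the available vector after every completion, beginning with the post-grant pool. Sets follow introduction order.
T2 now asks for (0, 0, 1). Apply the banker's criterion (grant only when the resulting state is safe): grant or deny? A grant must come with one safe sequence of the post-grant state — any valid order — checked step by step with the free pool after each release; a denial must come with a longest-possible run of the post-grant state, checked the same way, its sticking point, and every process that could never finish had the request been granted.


GRANT: granting preserves safety; a valid post-grant sequence is T8, T5, T2, T9, T4, T7.
Key observation: with (3, 1, 1) left after the transfer, T8 can run at once — the state stays safe.
Check on the post-grant state, step by step:
  pool = (3, 1, 1)
  T8: need (3, 1, 0) fits (3, 1, 1); releases (0, 2, 0), pool now (3, 3, 1)
  T5: need (1, 3, 1) fits (3, 3, 1); releases (2, 2, 2), pool now (5, 5, 3)
  T2: need (1, 2, 3) fits (5, 5, 3); releases (0, 0, 3), pool now (5, 5, 6)
  T9: need (2, 3, 2) fits (5, 5, 6); releases (2, 1, 0), pool now (7, 6, 6)
  T4: need (3, 1, 4) fits (7, 6, 6); releases (0, 0, 1), pool now (7, 6, 7)
  T7: need (2, 0, 5) fits (7, 6, 7); releases (0, 0, 3), pool now (7, 6, 10)


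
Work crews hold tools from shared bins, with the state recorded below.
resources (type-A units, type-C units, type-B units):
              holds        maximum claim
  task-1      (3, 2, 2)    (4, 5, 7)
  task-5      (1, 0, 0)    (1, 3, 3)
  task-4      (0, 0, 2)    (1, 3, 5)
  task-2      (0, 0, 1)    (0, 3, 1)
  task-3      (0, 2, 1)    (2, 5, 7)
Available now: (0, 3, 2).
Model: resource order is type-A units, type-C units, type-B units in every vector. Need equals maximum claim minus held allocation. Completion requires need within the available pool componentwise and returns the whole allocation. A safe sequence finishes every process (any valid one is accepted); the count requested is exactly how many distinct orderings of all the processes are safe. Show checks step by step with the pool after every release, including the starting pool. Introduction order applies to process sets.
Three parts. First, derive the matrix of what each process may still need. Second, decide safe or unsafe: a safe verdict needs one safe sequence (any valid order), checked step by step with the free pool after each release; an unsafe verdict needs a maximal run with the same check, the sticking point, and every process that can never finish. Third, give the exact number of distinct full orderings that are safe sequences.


(1) Remaining need (order type-A units, type-C units, type-B units):
  task-1: (1, 3, 5)
  task-5: (0, 3, 3)
  task-4: (1, 3, 3)
  task-2: (0, 3, 0)
  task-3: (2, 3, 6)
(2) The state is SAFE; one workable sequence: task-2, task-5, task-4, task-1, task-3.
Key observation: the first exact fit in this order is task-2 — it needs (0, 3, 0) with (0, 3, 2) free, meeting a requested resource to the last unit.
Walking it through:
  pool = (0, 3, 2)
  task-2 needs (0, 3, 0) <= (0, 3, 2) -> finishes; pool += (0, 0, 1) = (0, 3, 3)
  task-5 needs (0, 3, 3) <= (0, 3, 3) -> finishes; pool += (1, 0, 0) = (1, 3, 3)
  task-4 needs (1, 3, 3) <= (1, 3, 3) -> finishes; pool += (0, 0, 2) = (1, 3, 5)
  task-1 needs (1, 3, 5) <= (1, 3, 5) -> finishes; pool += (3, 2, 2) = (4, 5, 7)
  task-3 needs (2, 3, 6) <= (4, 5, 7) -> finishes; pool += (0, 2, 1) = (4, 7, 8)
(3) Precisely 1 of the possible complete orderings is a safe sequence.


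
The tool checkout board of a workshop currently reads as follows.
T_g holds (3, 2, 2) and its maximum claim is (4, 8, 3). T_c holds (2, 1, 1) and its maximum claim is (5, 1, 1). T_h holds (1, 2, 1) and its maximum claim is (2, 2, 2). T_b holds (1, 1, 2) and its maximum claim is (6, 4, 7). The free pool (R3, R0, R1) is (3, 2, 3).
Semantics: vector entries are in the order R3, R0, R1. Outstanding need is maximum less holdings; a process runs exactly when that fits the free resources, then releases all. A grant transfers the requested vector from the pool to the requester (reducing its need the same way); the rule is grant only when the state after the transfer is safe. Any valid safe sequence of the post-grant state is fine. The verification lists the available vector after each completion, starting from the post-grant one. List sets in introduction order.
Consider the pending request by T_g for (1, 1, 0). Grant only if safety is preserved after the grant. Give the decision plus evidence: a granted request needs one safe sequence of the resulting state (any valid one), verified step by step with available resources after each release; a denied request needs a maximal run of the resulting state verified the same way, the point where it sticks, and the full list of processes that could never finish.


GRANT. The post-grant state is safe; one safe sequence: T_h, T_c, T_b, T_g.
Key observation: the transfer keeps a workable pool ((2, 1, 3)); T_h starts the safe sequence.
Step-by-step check of the post-grant state:
  pool = (2, 1, 3)
  run T_h (needs (1, 0, 1), free (2, 1, 3)); after release of (1, 2, 1) the pool is (3, 3, 4)
  run T_c (needs (3, 0, 0), free (3, 3, 4)); after release of (2, 1, 1) the pool is (5, 4, 5)
  run T_b (needs (5, 3, 5), free (5, 4, 5)); after release of (1, 1, 2) the pool is (6, 5, 7)
  run T_g (needs (0, 5, 1), free (6, 5, 7)); after release of (4, 3, 2) the pool is (10, 8, 9)


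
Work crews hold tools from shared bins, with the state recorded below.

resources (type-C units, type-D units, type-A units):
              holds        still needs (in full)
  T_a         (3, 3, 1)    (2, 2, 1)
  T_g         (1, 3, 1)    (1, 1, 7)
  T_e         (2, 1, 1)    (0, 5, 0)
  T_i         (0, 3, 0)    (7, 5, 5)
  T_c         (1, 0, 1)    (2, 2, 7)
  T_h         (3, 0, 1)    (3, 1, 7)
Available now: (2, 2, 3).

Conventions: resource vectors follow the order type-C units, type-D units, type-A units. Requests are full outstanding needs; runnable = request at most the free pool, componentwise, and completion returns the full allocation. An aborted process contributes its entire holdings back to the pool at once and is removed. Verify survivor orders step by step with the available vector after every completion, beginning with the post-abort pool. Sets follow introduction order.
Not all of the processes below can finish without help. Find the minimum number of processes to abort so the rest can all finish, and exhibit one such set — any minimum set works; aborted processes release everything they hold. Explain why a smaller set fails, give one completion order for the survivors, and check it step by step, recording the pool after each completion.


Minimum abort set: T_g and T_h.
Key observation: T_c was stuck for good until T_g and T_h gave back (4, 3, 2); in the order shown it finishes at step 4.
Minimality, checking each single-abort alternative: T_a alone leaves T_g blocked (short on type-A units); T_g alone leaves T_c blocked (short on type-A units); T_e alone leaves T_g blocked (short on type-A units); T_i alone leaves T_g blocked (short on type-A units); T_c alone leaves T_g blocked (short on type-A units); T_h alone leaves T_g blocked (short on type-A units).
One survivor order: T_e, T_a, T_i, T_c. Walking it through (post-abort pool first):
  pool = (6, 5, 5)
  T_e: need (0, 5, 0) fits (6, 5, 5); releases (2, 1, 1), pool now (8, 6, 6)
  T_a: need (2, 2, 1) fits (8, 6, 6); releases (3, 3, 1), pool now (11, 9, 7)
  T_i: need (7, 5, 5) fits (11, 9, 7); releases (0, 3, 0), pool now (11, 12, 7)
  T_c: need (2, 2, 7) fits (11, 12, 7); releases (1, 0, 1), pool now (12, 12, 8)


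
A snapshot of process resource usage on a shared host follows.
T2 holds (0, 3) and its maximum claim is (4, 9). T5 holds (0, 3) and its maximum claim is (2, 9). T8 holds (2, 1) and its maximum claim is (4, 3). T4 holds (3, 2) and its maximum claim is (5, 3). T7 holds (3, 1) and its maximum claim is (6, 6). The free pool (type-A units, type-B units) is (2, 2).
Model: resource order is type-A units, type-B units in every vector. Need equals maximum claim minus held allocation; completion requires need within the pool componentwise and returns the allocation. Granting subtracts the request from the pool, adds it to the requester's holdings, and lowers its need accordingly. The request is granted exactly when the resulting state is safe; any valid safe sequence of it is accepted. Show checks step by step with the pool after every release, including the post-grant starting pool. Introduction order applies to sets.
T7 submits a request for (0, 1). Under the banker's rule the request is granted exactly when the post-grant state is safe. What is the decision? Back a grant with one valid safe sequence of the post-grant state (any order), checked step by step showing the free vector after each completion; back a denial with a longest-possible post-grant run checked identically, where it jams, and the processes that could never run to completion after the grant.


GRANT: granting preserves safety; a valid post-grant sequence is T4, T8, T7, T5, T2.
Key observation: post-grant, (2, 1) remains, and an order beginning with T4 completes everyone.
Check on the post-grant state, step by step:
  pool = (2, 1)
  T4 needs (2, 1) <= (2, 1) -> finishes; pool += (3, 2) = (5, 3)
  T8 needs (2, 2) <= (5, 3) -> finishes; pool += (2, 1) = (7, 4)
  T7 needs (3, 4) <= (7, 4) -> finishes; pool += (3, 2) = (10, 6)
  T5 needs (2, 6) <= (10, 6) -> finishes; pool += (0, 3) = (10, 9)
  T2 needs (4, 6) <= (10, 9) -> finishes; pool += (0, 3) = (10, 12)


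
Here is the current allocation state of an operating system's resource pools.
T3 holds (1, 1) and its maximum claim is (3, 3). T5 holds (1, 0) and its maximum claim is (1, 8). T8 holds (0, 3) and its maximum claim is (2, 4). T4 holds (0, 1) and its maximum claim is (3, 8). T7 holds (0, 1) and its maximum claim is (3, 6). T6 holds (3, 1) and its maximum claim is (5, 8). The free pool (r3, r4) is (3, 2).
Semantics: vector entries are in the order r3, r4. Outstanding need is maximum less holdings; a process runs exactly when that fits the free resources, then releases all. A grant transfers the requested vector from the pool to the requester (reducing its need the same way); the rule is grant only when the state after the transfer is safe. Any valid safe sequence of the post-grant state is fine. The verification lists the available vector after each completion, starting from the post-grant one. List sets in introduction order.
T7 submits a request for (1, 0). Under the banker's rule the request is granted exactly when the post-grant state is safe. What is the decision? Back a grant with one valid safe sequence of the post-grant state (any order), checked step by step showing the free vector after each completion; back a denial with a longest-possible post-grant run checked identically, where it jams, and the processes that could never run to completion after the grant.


GRANT. The post-grant state is safe; one safe sequence: T8, T7, T3, T6, T5, T4.
Key observation: even at the reduced pool (2, 2), T8 fits immediately, so safety survives the grant.
Check on the post-grant state, step by step:
  pool = (2, 2)
  T8 needs (2, 1) <= (2, 2) -> finishes; pool += (0, 3) = (2, 5)
  T7 needs (2, 5) <= (2, 5) -> finishes; pool += (1, 1) = (3, 6)
  T3 needs (2, 2) <= (3, 6) -> finishes; pool += (1, 1) = (4, 7)
  T6 needs (2, 7) <= (4, 7) -> finishes; pool += (3, 1) = (7, 8)
  T5 needs (0, 8) <= (7, 8) -> finishes; pool += (1, 0) = (8, 8)
  T4 needs (3, 7) <= (8, 8) -> finishes; pool += (0, 1) = (8, 9)


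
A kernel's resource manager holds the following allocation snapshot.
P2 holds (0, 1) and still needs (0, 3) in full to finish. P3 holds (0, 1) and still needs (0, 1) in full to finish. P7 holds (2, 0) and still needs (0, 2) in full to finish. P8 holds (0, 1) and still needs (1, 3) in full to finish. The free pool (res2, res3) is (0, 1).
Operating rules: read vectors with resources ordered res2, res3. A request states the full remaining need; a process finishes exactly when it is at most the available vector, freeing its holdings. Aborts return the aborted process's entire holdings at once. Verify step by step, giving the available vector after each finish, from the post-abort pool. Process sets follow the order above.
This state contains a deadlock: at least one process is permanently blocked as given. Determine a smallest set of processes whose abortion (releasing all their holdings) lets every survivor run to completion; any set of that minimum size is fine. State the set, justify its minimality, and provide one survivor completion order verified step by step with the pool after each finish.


Abort P2.
Key observation: P8 was stuck for good until P2 gave back (0, 1); in the order shown it finishes at step 3.
Why nothing smaller works: aborting no one leaves the state deadlocked as given.
One survivor order: P7, P3, P8. Check, step by step (post-abort pool first):
  pool = (0, 2)
  P7: need (0, 2) fits (0, 2); releases (2, 0), pool now (2, 2)
  P3: need (0, 1) fits (2, 2); releases (0, 1), pool now (2, 3)
  P8: need (1, 3) fits (2, 3); releases (0, 1), pool now (2, 4)


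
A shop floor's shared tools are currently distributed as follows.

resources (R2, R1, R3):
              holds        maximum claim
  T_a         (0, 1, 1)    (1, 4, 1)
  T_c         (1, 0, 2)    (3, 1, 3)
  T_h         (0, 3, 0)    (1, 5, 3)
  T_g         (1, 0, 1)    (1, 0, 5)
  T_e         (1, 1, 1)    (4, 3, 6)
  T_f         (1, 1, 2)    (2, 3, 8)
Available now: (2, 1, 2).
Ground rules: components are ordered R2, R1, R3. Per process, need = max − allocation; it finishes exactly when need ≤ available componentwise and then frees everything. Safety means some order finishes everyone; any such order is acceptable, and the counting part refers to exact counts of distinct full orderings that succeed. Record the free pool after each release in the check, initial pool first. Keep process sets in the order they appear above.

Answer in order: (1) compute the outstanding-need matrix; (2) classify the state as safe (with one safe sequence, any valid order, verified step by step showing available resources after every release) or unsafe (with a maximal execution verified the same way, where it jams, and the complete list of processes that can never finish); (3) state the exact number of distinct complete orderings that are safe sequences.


(1) Need matrix, components ordered R2, R1, R3:
  T_a: (1, 3, 0)
  T_c: (2, 1, 1)
  T_h: (1, 2, 3)
  T_g: (0, 0, 4)
  T_e: (3, 2, 5)
  T_f: (1, 2, 6)
(2) The state is UNSAFE.
Key observation: even finishing T_c, T_g leaves just (4, 1, 5) free — too little R1 for any of the remaining processes.
The run T_c, T_g cannot be extended any further. Step-by-step check:
  pool = (2, 1, 2)
  run T_c (needs (2, 1, 1), free (2, 1, 2)); after release of (1, 0, 2) the pool is (3, 1, 4)
  run T_g (needs (0, 0, 4), free (3, 1, 4)); after release of (1, 0, 1) the pool is (4, 1, 5)
  T_a cannot run: need (1, 3, 0) vs free (4, 1, 5) (insufficient R1)
  T_h cannot run: need (1, 2, 3) vs free (4, 1, 5) (insufficient R1)
  T_e cannot run: need (3, 2, 5) vs free (4, 1, 5) (insufficient R1)
  T_f cannot run: need (1, 2, 6) vs free (4, 1, 5) (insufficient R1 and R3)
Never able to finish: T_a, T_h, T_e and T_f.
(3) The exact count: 0 of the possible complete orderings are safe sequences.


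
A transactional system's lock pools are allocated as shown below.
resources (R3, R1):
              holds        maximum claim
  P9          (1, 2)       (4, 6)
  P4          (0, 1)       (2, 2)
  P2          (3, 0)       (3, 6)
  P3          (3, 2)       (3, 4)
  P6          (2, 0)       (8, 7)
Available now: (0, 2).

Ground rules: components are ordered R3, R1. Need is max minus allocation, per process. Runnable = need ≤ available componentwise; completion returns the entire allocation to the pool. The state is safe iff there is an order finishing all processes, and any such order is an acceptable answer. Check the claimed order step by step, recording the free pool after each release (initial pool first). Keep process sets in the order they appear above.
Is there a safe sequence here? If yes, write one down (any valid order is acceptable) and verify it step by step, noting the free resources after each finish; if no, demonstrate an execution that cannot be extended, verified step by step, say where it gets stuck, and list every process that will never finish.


SAFE, for example via the order P3, P4, P9, P2, P6.
Key observation: at P3 the run first touches a limit — (0, 2) against (0, 2), exact on a resource it actually requests.
Walking it through:
  pool = (0, 2)
  P3 needs (0, 2) <= (0, 2) -> finishes; pool += (3, 2) = (3, 4)
  P4 needs (2, 1) <= (3, 4) -> finishes; pool += (0, 1) = (3, 5)
  P9 needs (3, 4) <= (3, 5) -> finishes; pool += (1, 2) = (4, 7)
  P2 needs (0, 6) <= (4, 7) -> finishes; pool += (3, 0) = (7, 7)
  P6 needs (6, 7) <= (7, 7) -> finishes; pool += (2, 0) = (9, 7)


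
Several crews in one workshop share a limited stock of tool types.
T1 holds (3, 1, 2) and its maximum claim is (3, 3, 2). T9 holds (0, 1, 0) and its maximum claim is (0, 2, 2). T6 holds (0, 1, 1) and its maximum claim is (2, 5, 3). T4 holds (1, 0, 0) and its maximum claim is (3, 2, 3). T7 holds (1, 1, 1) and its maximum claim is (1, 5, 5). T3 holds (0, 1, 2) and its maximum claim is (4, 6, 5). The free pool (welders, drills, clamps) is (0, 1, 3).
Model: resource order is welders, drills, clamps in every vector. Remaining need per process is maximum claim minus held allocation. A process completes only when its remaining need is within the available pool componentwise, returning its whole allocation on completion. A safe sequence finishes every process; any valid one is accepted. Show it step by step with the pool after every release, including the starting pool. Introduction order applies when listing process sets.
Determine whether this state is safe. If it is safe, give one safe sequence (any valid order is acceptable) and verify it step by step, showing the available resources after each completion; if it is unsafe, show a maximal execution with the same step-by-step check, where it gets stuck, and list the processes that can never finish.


UNSAFE — no complete ordering exists.
Key observation: after T9, T1, T4 complete, (4, 3, 5) is the best the pool ever gets, yet each leftover process wants more drills.
Going as far as possible: T9, T1, T4; after that, nothing fits. Check, step by step:
  pool = (0, 1, 3)
  T9: need (0, 1, 2) fits (0, 1, 3); releases (0, 1, 0), pool now (0, 2, 3)
  T1: need (0, 2, 0) fits (0, 2, 3); releases (3, 1, 2), pool now (3, 3, 5)
  T4: need (2, 2, 3) fits (3, 3, 5); releases (1, 0, 0), pool now (4, 3, 5)
  T6 still needs (2, 4, 2) but only (4, 3, 5) is free — short on drills
  T7 still needs (0, 4, 4) but only (4, 3, 5) is free — short on drills
  T3 still needs (4, 5, 3) but only (4, 3, 5) is free — short on drills
Permanently blocked: T6, T7 and T3.


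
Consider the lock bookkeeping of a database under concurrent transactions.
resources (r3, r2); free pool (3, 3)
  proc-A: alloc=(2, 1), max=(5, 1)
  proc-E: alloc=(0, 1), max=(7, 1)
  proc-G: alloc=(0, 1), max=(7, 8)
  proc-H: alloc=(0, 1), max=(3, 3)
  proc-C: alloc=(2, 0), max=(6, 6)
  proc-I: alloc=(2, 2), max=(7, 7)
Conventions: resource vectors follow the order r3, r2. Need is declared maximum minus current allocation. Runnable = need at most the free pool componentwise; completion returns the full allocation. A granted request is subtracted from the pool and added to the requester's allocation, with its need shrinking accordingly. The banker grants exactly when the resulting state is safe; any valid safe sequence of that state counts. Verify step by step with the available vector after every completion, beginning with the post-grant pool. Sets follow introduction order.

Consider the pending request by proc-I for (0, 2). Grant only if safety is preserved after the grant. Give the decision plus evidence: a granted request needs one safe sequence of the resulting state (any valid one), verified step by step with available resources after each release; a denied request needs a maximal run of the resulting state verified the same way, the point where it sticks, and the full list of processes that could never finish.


GRANT: granting preserves safety; a valid post-grant sequence is proc-A, proc-H, proc-I, proc-G, proc-C, proc-E.
Key observation: the grant leaves (3, 1) free — enough for proc-A, whose release restarts the cascade.
Step-by-step check of the post-grant state:
  pool = (3, 1)
  proc-A: need (3, 0) fits (3, 1); releases (2, 1), pool now (5, 2)
  proc-H: need (3, 2) fits (5, 2); releases (0, 1), pool now (5, 3)
  proc-I: need (5, 3) fits (5, 3); releases (2, 4), pool now (7, 7)
  proc-G: need (7, 7) fits (7, 7); releases (0, 1), pool now (7, 8)
  proc-C: need (4, 6) fits (7, 8); releases (2, 0), pool now (9, 8)
  proc-E: need (7, 0) fits (9, 8); releases (0, 1), pool now (9, 9)
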